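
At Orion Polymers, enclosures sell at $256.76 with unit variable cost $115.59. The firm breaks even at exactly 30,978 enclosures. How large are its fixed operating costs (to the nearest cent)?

Each unit contributes $256.76 − $115.59 = $141.17.
Since BE = FC / CM, FC = 30,978 × $141.17 = $4,373,164.26.

$4,373,164.26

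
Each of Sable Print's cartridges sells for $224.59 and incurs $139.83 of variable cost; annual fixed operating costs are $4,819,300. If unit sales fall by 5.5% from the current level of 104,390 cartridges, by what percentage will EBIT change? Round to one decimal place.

Contribution at this volume is 104,390 × $84.76 = $8,848,096.40.
Operating income = contribution − fixed costs = $8,848,096.40 − $4,819,300 = $4,028,796.40.
DOL = contribution ÷ EBIT = $8,848,096.40 ÷ $4,028,796.40 = 2.1962.
So EBIT moves 2.1962 × (-5.5%) = -12.1%.

-12.1%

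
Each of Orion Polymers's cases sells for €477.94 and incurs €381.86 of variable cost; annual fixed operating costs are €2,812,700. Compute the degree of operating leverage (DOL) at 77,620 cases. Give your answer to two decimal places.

At 77,620 units, contribution = 77,620 × €96.08 = €7,457,729.60.
EBIT = €7,457,729.60 − €2,812,700 = €4,645,029.60.
DOL = contribution ÷ EBIT = €7,457,729.60 ÷ €4,645,029.60 = 1.6055.

1.61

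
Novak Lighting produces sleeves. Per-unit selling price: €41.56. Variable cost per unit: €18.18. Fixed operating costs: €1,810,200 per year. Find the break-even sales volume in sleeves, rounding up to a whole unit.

77,426 sleeves

Unit CM = price − variable cost = €41.56 − €18.18 = €23.38.
Break-even volume = fixed costs ÷ CM per unit = €1,810,200 ÷ €23.38 = 77,425.15, so 77,426 sleeves.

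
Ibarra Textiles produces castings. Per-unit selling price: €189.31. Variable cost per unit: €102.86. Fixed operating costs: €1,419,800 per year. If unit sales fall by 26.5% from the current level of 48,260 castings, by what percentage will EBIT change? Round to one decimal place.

At 48,260 units, contribution = 48,260 × €86.45 = €4,172,077.00.
Operating income = contribution − fixed costs = €4,172,077.00 − €1,419,800 = €2,752,277.00.
Degree of operating leverage = €4,172,077.00 / €2,752,277.00 = 1.5159.
Operating income changes by 1.5159 × -26.5% = -40.2%.

-40.2%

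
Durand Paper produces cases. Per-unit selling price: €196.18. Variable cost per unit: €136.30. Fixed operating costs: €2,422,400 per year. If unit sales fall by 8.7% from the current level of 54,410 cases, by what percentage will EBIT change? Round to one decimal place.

At 54,410 units, contribution = 54,410 × €59.88 = €3,258,070.80.
Operating income = contribution − fixed costs = €3,258,070.80 − €2,422,400 = €835,670.80.
So DOL = total CM / EBIT = €3,258,070.80 / €835,670.80 = 3.8987.
So EBIT moves 3.8987 × (-8.7%) = -33.9%.

-33.9%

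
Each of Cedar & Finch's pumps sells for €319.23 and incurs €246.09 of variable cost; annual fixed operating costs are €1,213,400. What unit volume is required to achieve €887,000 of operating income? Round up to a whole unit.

28,718 pumps

Each unit contributes €319.23 − €246.09 = €73.14.
Units = (FC + target) / CM = (€1,213,400 + €887,000) / €73.14 = 28,717.53, so 28,718 pumps.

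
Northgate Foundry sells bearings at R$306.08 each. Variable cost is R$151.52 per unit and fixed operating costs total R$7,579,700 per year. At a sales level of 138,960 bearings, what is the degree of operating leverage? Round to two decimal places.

1.55

At 138,960 units, contribution = 138,960 × R$154.56 = R$21,477,657.60.
Subtracting fixed costs: EBIT = R$21,477,657.60 − R$7,579,700 = R$13,897,957.60.
DOL = contribution ÷ EBIT = R$21,477,657.60 ÷ R$13,897,957.60 = 1.5454.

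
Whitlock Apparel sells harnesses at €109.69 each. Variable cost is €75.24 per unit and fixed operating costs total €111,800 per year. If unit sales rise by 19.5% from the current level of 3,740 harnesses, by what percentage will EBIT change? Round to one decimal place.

+147.4%

Total contribution margin = 3,740 × €34.45 = €128,843.00.
EBIT = €128,843.00 − €111,800 = €17,043.00.
Degree of operating leverage = €128,843.00 / €17,043.00 = 7.5599.
So EBIT moves 7.5599 × (+19.5%) = +147.4%.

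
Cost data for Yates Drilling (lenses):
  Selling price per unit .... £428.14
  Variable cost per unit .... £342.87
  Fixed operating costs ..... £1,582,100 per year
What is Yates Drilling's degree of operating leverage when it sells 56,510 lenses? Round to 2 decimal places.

Total contribution margin = 56,510 × £85.27 = £4,818,607.70.
EBIT = £4,818,607.70 − £1,582,100 = £3,236,507.70.
So DOL = total CM / EBIT = £4,818,607.70 / £3,236,507.70 = 1.4888.

1.49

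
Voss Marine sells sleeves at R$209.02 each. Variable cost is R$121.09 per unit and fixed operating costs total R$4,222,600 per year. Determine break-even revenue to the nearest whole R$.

R$10,037,619

CM per unit = R$209.02 − R$121.09 = R$87.93; CM ratio = R$87.93 / R$209.02 = 0.4207.
Break-even sales = FC ÷ CM ratio = R$4,222,600 × R$209.02 / R$87.93 = R$10,037,619.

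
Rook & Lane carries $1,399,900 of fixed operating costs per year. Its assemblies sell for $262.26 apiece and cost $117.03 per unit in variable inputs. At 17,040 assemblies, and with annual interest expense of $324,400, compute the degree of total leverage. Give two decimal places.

3.30

Contribution at this volume is 17,040 × $145.23 = $2,474,719.20.
Operating income = contribution − fixed costs = $2,474,719.20 − $1,399,900 = $1,074,819.20. Interest = $324,400.00, so EBIT − I = $750,419.20.
Degree of total leverage = total CM / (EBIT − interest) = $2,474,719.20 / $750,419.20 = 3.2978.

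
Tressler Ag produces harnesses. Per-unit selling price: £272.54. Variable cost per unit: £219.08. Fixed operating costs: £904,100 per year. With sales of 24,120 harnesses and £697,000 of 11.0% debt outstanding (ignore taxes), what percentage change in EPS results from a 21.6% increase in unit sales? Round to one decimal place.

+90.2%

At 24,120 units, contribution = 24,120 × £53.46 = £1,289,455.20.
Subtracting fixed costs: EBIT = £1,289,455.20 − £904,100 = £385,355.20.
After interest of £76,670.00, pre-tax earnings = £308,685.20.
Degree of combined leverage = contribution ÷ (EBIT − I) = £1,289,455.20 ÷ £308,685.20 = 4.1772.
EPS therefore changes by 4.1772 × (+21.6%) = +90.2%.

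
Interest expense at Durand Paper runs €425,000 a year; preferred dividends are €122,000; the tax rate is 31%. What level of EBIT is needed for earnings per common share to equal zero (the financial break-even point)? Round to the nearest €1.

Grossing the preferred dividend up to pre-tax terms: €122,000 / (1 − 0.31) = €176,811.59.
EPS = 0 when EBIT covers interest plus the pre-tax preferred burden: €425,000 + €176,811.59 = €601,811.59.

€601,812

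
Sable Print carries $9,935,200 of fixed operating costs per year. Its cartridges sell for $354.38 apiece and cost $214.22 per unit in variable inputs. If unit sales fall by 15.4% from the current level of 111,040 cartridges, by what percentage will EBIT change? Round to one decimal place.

-42.6%

Contribution at this volume is 111,040 × $140.16 = $15,563,366.40.
Subtracting fixed costs: EBIT = $15,563,366.40 − $9,935,200 = $5,628,166.40.
Degree of operating leverage = $15,563,366.40 / $5,628,166.40 = 2.7653.
%ΔEBIT = DOL × %ΔSales = 2.7653 × -15.4% = -42.6%.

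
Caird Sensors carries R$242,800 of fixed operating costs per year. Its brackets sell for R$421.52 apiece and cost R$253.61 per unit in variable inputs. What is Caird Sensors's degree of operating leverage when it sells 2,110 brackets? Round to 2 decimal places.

Total contribution margin = 2,110 × R$167.91 = R$354,290.10.
EBIT = R$354,290.10 − R$242,800 = R$111,490.10.
So DOL = total CM / EBIT = R$354,290.10 / R$111,490.10 = 3.1778.

3.18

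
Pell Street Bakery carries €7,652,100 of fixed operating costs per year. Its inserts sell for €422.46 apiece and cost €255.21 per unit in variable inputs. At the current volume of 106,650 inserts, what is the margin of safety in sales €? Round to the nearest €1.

Unit CM = price − variable cost = €422.46 − €255.21 = €167.25. Break-even units = €7,652,100 ÷ €167.25 = 45,752.47; break-even revenue = 45,752.47 × €422.46 = €19,328,586.94.
Actual sales revenue = 106,650 × €422.46 = €45,055,359.00.
Margin of safety = €45,055,359.00 − €19,328,586.94 = €25,726,772.

€25,726,772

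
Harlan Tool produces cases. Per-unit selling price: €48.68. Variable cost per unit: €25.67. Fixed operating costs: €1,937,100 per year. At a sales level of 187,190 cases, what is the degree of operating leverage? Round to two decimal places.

At 187,190 units, contribution = 187,190 × €23.01 = €4,307,241.90.
EBIT = €4,307,241.90 − €1,937,100 = €2,370,141.90.
So DOL = total CM / EBIT = €4,307,241.90 / €2,370,141.90 = 1.8173.

1.82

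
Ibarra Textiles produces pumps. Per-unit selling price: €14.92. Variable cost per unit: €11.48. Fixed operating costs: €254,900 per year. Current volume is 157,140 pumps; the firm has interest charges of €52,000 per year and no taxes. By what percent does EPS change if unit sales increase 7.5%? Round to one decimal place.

+17.4%

Total contribution margin = 157,140 × €3.44 = €540,561.60.
Subtracting fixed costs: EBIT = €540,561.60 − €254,900 = €285,661.60.
Interest = €52,000.00, so EBIT − I = €233,661.60.
Degree of combined leverage = contribution ÷ (EBIT − I) = €540,561.60 ÷ €233,661.60 = 2.3134.
EPS therefore changes by 2.3134 × (+7.5%) = +17.4%.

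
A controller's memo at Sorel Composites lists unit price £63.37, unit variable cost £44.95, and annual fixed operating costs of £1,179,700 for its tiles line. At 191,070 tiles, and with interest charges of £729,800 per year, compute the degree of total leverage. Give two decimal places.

2.19

At 191,070 units, contribution = 191,070 × £18.42 = £3,519,509.40.
EBIT = £3,519,509.40 − £1,179,700 = £2,339,809.40. Interest = £729,800.00.
DOL = £3,519,509.40 ÷ £2,339,809.40 = 1.5042; DFL = £2,339,809.40 ÷ £1,610,009.40 = 1.4533.
DCL = DOL × DFL = 1.5042 × 1.4533 = 2.1861.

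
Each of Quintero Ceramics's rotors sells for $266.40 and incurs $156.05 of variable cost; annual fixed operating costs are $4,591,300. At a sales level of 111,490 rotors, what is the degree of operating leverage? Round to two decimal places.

Contribution at this volume is 111,490 × $110.35 = $12,302,921.50.
EBIT = $12,302,921.50 − $4,591,300 = $7,711,621.50.
So DOL = total CM / EBIT = $12,302,921.50 / $7,711,621.50 = 1.5954.

1.60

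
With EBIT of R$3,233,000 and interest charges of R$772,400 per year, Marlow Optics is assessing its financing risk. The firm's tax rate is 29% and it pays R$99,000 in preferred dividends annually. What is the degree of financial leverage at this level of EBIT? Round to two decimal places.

Interest = R$772,400.00.
Preferred dividends grossed up pre-tax: R$99,000 / (1 − 0.29) = R$139,436.62.
DFL = EBIT ÷ [EBIT − I − D_p/(1−t)] = R$3,233,000 ÷ [R$3,233,000 − R$772,400.00 − R$139,436.62] = R$3,233,000 ÷ R$2,321,163.38 = 1.3928.

1.39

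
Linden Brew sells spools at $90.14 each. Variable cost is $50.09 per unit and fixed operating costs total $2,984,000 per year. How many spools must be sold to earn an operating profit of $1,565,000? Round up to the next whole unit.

Unit CM = price − variable cost = $90.14 − $50.09 = $40.05.
Units = (FC + target) / CM = ($2,984,000 + $1,565,000) / $40.05 = 113,583.02, so 113,584 spools.

113,584 spools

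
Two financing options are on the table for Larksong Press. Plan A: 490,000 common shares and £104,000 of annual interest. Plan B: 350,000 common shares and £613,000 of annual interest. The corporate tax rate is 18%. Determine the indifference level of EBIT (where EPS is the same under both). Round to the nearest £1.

£1,885,500

At indifference, (EBIT − 104,000)(1 − t)/490,000 = (EBIT − 613,000)(1 − t)/350,000.
The (1 − t) factor cancels: (EBIT − 104,000) × 350,000 = (EBIT − 613,000) × 490,000.
Solving, EBIT = (613,000·490,000 − 104,000·350,000) / (490,000 − 350,000) = 263,970,000,000 / 140,000 = 1,885,500.00.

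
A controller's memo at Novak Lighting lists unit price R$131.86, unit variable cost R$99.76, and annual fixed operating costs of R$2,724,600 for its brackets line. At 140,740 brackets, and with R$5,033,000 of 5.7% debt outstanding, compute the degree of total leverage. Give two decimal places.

3.00

Contribution at this volume is 140,740 × R$32.10 = R$4,517,754.00.
Operating income = contribution − fixed costs = R$4,517,754.00 − R$2,724,600 = R$1,793,154.00. Interest = R$286,881.00, so EBIT − I = R$1,506,273.00.
Degree of total leverage = total CM / (EBIT − interest) = R$4,517,754.00 / R$1,506,273.00 = 2.9993.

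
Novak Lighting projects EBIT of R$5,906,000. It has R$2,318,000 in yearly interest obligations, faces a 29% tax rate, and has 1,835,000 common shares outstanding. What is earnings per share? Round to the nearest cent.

Pre-tax income = R$5,906,000 − R$2,318,000.00 = R$3,588,000.00.
Net income = R$3,588,000.00 × (1 − 0.29) = R$2,547,480.00.
Per share: R$2,547,480.00 / 1,835,000 shares = R$1.39.

R$1.39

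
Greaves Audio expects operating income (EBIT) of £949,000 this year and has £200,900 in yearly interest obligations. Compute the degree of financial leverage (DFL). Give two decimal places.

Interest = £200,900.00.
Degree of financial leverage = EBIT / (EBIT − interest) = £949,000 / £748,100.00 = 1.2685.

1.27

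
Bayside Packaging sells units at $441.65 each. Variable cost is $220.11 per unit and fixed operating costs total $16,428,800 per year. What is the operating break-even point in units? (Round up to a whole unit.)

74,158 units

Each unit contributes $441.65 − $220.11 = $221.54.
Units to break even: $16,428,800 ÷ $221.54 = 74,157.26, rounded up to 74,158.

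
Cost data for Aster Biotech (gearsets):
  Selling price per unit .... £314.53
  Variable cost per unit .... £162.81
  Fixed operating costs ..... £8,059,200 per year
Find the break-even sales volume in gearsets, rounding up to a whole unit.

Unit CM = price − variable cost = £314.53 − £162.81 = £151.72.
Break-even volume = fixed costs ÷ CM per unit = £8,059,200 ÷ £151.72 = 53,118.90, so 53,119 gearsets.

53,119 gearsets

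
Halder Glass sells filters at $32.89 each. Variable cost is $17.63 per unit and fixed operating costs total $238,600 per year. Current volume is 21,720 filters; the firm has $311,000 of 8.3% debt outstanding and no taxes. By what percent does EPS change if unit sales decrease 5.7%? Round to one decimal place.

-28.2%

Total contribution margin = 21,720 × $15.26 = $331,447.20.
EBIT = $331,447.20 − $238,600 = $92,847.20.
After interest of $25,813.00, pre-tax earnings = $67,034.20.
DCL = total CM / (EBIT − I) = $331,447.20 / $67,034.20 = 4.9444.
EPS therefore changes by 4.9444 × (-5.7%) = -28.2%.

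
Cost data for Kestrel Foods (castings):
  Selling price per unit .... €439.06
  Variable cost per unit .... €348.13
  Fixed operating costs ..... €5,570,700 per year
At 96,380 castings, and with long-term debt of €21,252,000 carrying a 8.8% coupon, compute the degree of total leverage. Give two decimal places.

At 96,380 units, contribution = 96,380 × €90.93 = €8,763,833.40.
Operating income = contribution − fixed costs = €8,763,833.40 − €5,570,700 = €3,193,133.40. Interest = €1,870,176.00.
DOL = €8,763,833.40 ÷ €3,193,133.40 = 2.7446; DFL = €3,193,133.40 ÷ €1,322,957.40 = 2.4136.
Combined leverage = 2.7446 × 2.4136 = 6.6244.

6.62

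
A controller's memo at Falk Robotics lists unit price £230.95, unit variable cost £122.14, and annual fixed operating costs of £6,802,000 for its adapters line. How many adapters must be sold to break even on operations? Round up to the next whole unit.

Each unit contributes £230.95 − £122.14 = £108.81.
Break-even Q = £6,802,000 / £108.81 = 62,512.64 → 62,513 adapters.

62,513 adapters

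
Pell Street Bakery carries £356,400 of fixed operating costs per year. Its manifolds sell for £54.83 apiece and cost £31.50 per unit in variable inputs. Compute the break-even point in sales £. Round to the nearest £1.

£837,609

Contribution margin per unit = £54.83 − £31.50 = £23.33, a CM ratio of £23.33 ÷ £54.83 = 0.4255.
Break-even revenue = fixed costs × price ÷ CM = £356,400 × £54.83 ÷ £23.33 = £837,609.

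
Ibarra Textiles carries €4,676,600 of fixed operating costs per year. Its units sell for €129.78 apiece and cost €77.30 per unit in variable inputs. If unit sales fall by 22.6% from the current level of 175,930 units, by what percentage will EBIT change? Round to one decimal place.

-45.8%

At 175,930 units, contribution = 175,930 × €52.48 = €9,232,806.40.
Subtracting fixed costs: EBIT = €9,232,806.40 − €4,676,600 = €4,556,206.40.
So DOL = total CM / EBIT = €9,232,806.40 / €4,556,206.40 = 2.0264.
So EBIT moves 2.0264 × (-22.6%) = -45.8%.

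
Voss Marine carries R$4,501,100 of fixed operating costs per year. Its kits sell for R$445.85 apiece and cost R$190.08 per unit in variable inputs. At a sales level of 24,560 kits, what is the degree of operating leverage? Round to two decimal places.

3.53

Total contribution margin = 24,560 × R$255.77 = R$6,281,711.20.
Operating income = contribution − fixed costs = R$6,281,711.20 − R$4,501,100 = R$1,780,611.20.
Degree of operating leverage = R$6,281,711.20 / R$1,780,611.20 = 3.5278.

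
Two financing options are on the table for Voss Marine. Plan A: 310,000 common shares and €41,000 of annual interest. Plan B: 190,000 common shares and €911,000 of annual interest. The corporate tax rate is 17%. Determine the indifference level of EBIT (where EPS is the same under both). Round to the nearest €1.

€2,288,500

Set EPS_A = EPS_B: (EBIT − €41,000)(1 − 0.17) ÷ 310,000 = (EBIT − €911,000)(1 − 0.17) ÷ 190,000.
Cancelling (1 − t) and cross-multiplying: 190,000·(EBIT − 41,000) = 310,000·(EBIT − 911,000).
Solving, EBIT = (911,000·310,000 − 41,000·190,000) / (310,000 − 190,000) = 274,620,000,000 / 120,000 = 2,288,500.00.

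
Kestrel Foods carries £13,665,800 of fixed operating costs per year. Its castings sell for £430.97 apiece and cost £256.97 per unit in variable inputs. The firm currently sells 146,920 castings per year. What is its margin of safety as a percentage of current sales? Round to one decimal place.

46.5%

Each unit contributes £430.97 − £256.97 = £174.00. Break-even units = £13,665,800 ÷ £174.00 = 78,539.08; break-even revenue = 78,539.08 × £430.97 = £33,847,987.51.
Current sales = 146,920 × £430.97 = £63,318,112.40.
Margin of safety = (£63,318,112.40 − £33,847,987.51) ÷ £63,318,112.40 = 46.5%.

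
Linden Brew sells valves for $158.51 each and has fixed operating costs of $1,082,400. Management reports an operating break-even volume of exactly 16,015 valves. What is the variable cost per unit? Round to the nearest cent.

$90.92

At break-even, FC = Q × (P − VC), so P − VC = $1,082,400 ÷ 16,015 = $67.5866.
Variable cost per unit = $158.51 − $67.5866 = $90.92.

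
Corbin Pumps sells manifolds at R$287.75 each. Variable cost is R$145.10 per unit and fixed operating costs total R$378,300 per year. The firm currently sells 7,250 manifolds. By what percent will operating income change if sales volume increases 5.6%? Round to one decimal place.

Contribution at this volume is 7,250 × R$142.65 = R$1,034,212.50.
EBIT = R$1,034,212.50 − R$378,300 = R$655,912.50.
Degree of operating leverage = R$1,034,212.50 / R$655,912.50 = 1.5768.
%ΔEBIT = DOL × %ΔSales = 1.5768 × +5.6% = +8.8%.

+8.8%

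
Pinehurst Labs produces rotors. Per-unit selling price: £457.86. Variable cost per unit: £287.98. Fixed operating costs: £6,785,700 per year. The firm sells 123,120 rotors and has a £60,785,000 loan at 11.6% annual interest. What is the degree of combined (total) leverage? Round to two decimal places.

Contribution at this volume is 123,120 × £169.88 = £20,915,625.60.
Operating income = contribution − fixed costs = £20,915,625.60 − £6,785,700 = £14,129,925.60. Interest = £7,051,060.00, so EBIT − I = £7,078,865.60.
DCL = contribution ÷ (EBIT − I) = £20,915,625.60 ÷ £7,078,865.60 = 2.9547.

2.95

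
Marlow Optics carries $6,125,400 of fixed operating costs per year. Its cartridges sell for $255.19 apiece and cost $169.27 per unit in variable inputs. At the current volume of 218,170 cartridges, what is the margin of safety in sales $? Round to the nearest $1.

$37,481,822

Each unit contributes $255.19 − $169.27 = $85.92. Break-even units = $6,125,400 ÷ $85.92 = 71,291.90; break-even revenue = 71,291.90 × $255.19 = $18,192,979.82.
Current sales = 218,170 × $255.19 = $55,674,802.30.
Margin of safety = $55,674,802.30 − $18,192,979.82 = $37,481,822.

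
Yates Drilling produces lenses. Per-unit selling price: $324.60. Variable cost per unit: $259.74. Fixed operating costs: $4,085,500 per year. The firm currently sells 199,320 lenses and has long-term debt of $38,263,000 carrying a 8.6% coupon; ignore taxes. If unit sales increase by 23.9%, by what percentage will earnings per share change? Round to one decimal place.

Contribution at this volume is 199,320 × $64.86 = $12,927,895.20.
EBIT = $12,927,895.20 − $4,085,500 = $8,842,395.20.
After interest of $3,290,618.00, pre-tax earnings = $5,551,777.20.
DCL = total CM / (EBIT − I) = $12,927,895.20 / $5,551,777.20 = 2.3286.
EPS therefore changes by 2.3286 × (+23.9%) = +55.7%.

+55.7%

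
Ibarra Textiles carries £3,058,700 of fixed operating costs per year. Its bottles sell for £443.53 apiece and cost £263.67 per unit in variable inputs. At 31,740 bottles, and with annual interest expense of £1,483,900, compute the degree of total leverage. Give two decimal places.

Total contribution margin = 31,740 × £179.86 = £5,708,756.40.
Subtracting fixed costs: EBIT = £5,708,756.40 − £3,058,700 = £2,650,056.40. Interest = £1,483,900.00, so EBIT − I = £1,166,156.40.
DCL = contribution ÷ (EBIT − I) = £5,708,756.40 ÷ £1,166,156.40 = 4.8954.

4.90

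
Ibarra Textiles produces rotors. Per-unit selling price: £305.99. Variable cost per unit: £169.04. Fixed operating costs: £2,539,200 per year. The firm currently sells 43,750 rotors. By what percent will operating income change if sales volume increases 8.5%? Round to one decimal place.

+14.8%

Total contribution margin = 43,750 × £136.95 = £5,991,562.50.
EBIT = £5,991,562.50 − £2,539,200 = £3,452,362.50.
Degree of operating leverage = £5,991,562.50 / £3,452,362.50 = 1.7355.
So EBIT moves 1.7355 × (+8.5%) = +14.8%.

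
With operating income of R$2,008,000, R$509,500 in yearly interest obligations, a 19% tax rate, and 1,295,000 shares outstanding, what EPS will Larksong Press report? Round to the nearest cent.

Pre-tax income = R$2,008,000 − R$509,500.00 = R$1,498,500.00.
After tax at 19%: net income = R$1,498,500.00 × 0.81 = R$1,213,785.00.
EPS = R$1,213,785.00 ÷ 1,295,000 = R$0.94.

R$0.94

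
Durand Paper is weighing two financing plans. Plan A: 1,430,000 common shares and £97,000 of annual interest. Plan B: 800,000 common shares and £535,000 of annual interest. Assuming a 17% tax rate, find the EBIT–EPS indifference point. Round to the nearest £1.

At indifference, (EBIT − 97,000)(1 − t)/1,430,000 = (EBIT − 535,000)(1 − t)/800,000.
Cancelling (1 − t) and cross-multiplying: 800,000·(EBIT − 97,000) = 1,430,000·(EBIT − 535,000).
Solving, EBIT = (535,000·1,430,000 − 97,000·800,000) / (1,430,000 − 800,000) = 687,450,000,000 / 630,000 = 1,091,190.48.

£1,091,190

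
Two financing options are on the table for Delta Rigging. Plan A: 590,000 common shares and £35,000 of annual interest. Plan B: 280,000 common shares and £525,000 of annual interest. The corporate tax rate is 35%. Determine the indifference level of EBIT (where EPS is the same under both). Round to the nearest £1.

Set EPS_A = EPS_B: (EBIT − £35,000)(1 − 0.35) ÷ 590,000 = (EBIT − £525,000)(1 − 0.35) ÷ 280,000.
The (1 − t) factor cancels: (EBIT − 35,000) × 280,000 = (EBIT − 525,000) × 590,000.
Solving, EBIT = (525,000·590,000 − 35,000·280,000) / (590,000 − 280,000) = 299,950,000,000 / 310,000 = 967,580.65.

£967,581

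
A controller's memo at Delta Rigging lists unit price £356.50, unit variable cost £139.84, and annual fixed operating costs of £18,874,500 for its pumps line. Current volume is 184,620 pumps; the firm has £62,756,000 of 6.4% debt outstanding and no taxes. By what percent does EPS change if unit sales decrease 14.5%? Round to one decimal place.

-33.9%

Contribution at this volume is 184,620 × £216.66 = £39,999,769.20.
EBIT = £39,999,769.20 − £18,874,500 = £21,125,269.20.
After interest of £4,016,384.00, pre-tax earnings = £17,108,885.20.
Degree of combined leverage = contribution ÷ (EBIT − I) = £39,999,769.20 ÷ £17,108,885.20 = 2.3380.
%ΔEPS = DCL × %ΔSales = 2.3380 × -14.5% = -33.9%.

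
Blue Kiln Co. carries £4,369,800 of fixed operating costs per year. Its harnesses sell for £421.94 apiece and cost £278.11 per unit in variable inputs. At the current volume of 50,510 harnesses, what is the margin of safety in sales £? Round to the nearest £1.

Contribution margin per unit = £421.94 − £278.11 = £143.83. Break-even units = £4,369,800 ÷ £143.83 = 30,381.70; break-even revenue = 30,381.70 × £421.94 = £12,819,254.76.
Actual sales revenue = 50,510 × £421.94 = £21,312,189.40.
Margin of safety = £21,312,189.40 − £12,819,254.76 = £8,492,935.

£8,492,935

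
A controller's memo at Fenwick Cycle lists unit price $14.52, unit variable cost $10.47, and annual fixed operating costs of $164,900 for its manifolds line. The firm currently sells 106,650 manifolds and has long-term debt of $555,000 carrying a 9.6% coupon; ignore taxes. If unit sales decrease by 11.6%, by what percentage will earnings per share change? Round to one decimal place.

Contribution at this volume is 106,650 × $4.05 = $431,932.50.
Operating income = contribution − fixed costs = $431,932.50 − $164,900 = $267,032.50.
Interest = $53,280.00, so EBIT − I = $213,752.50.
DCL = total CM / (EBIT − I) = $431,932.50 / $213,752.50 = 2.0207.
%ΔEPS = DCL × %ΔSales = 2.0207 × -11.6% = -23.4%.

-23.4%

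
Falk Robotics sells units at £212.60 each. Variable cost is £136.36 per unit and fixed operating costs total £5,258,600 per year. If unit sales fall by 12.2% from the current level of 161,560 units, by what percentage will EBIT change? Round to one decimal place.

-21.3%

Total contribution margin = 161,560 × £76.24 = £12,317,334.40.
EBIT = £12,317,334.40 − £5,258,600 = £7,058,734.40.
Degree of operating leverage = £12,317,334.40 / £7,058,734.40 = 1.7450.
%ΔEBIT = DOL × %ΔSales = 1.7450 × -12.2% = -21.3%.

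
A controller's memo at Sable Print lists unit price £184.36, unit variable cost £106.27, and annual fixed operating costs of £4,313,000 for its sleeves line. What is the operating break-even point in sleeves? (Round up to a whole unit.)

Unit CM = price − variable cost = £184.36 − £106.27 = £78.09.
Break-even volume = fixed costs ÷ CM per unit = £4,313,000 ÷ £78.09 = 55,231.14, so 55,232 sleeves.

55,232 sleeves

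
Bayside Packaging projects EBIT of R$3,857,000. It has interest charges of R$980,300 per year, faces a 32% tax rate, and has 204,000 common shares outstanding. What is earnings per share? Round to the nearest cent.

R$9.59

Pre-tax income = R$3,857,000 − R$980,300.00 = R$2,876,700.00.
Net income = R$2,876,700.00 × (1 − 0.32) = R$1,956,156.00.
Per share: R$1,956,156.00 / 204,000 shares = R$9.59.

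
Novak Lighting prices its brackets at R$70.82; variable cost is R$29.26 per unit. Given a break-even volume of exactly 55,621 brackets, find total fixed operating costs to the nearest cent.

Unit CM = price − variable cost = R$70.82 − R$29.26 = R$41.56.
Fixed costs = break-even units × CM = 55,621 × R$41.56 = R$2,311,608.76.

R$2,311,608.76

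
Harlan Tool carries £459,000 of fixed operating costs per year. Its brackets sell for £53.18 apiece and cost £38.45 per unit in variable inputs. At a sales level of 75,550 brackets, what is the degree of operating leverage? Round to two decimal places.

Total contribution margin = 75,550 × £14.73 = £1,112,851.50.
Subtracting fixed costs: EBIT = £1,112,851.50 − £459,000 = £653,851.50.
DOL = contribution ÷ EBIT = £1,112,851.50 ÷ £653,851.50 = 1.7020.

1.70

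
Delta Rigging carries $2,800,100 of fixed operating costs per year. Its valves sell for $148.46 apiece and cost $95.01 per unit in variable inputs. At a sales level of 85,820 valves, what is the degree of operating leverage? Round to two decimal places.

2.57

Total contribution margin = 85,820 × $53.45 = $4,587,079.00.
EBIT = $4,587,079.00 − $2,800,100 = $1,786,979.00.
Degree of operating leverage = $4,587,079.00 / $1,786,979.00 = 2.5669.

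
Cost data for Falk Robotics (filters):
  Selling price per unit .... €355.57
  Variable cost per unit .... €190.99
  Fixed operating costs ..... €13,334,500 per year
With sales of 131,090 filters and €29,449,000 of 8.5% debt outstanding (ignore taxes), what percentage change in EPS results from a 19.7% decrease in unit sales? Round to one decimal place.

At 131,090 units, contribution = 131,090 × €164.58 = €21,574,792.20.
Operating income = contribution − fixed costs = €21,574,792.20 − €13,334,500 = €8,240,292.20.
After interest of €2,503,165.00, pre-tax earnings = €5,737,127.20.
Degree of combined leverage = contribution ÷ (EBIT − I) = €21,574,792.20 ÷ €5,737,127.20 = 3.7606.
%ΔEPS = DCL × %ΔSales = 3.7606 × -19.7% = -74.1%.

-74.1%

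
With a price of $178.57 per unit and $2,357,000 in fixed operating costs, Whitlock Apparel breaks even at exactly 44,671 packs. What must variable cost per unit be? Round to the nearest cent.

Contribution per unit must be FC / Q = $2,357,000 / 44,671 = $52.7635.
Variable cost per unit = $178.57 − $52.7635 = $125.81.

$125.81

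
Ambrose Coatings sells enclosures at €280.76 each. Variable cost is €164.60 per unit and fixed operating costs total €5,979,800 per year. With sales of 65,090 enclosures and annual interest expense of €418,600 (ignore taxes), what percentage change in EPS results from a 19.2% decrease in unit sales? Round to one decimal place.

Contribution at this volume is 65,090 × €116.16 = €7,560,854.40.
Operating income = contribution − fixed costs = €7,560,854.40 − €5,979,800 = €1,581,054.40.
After interest of €418,600.00, pre-tax earnings = €1,162,454.40.
Degree of combined leverage = contribution ÷ (EBIT − I) = €7,560,854.40 ÷ €1,162,454.40 = 6.5042.
EPS therefore changes by 6.5042 × (-19.2%) = -124.9%.

-124.9%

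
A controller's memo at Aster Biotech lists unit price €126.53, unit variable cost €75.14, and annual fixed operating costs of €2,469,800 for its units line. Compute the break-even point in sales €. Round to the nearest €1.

Contribution margin per unit = €126.53 − €75.14 = €51.39, a CM ratio of €51.39 ÷ €126.53 = 0.4061.
Break-even sales = FC ÷ CM ratio = €2,469,800 × €126.53 / €51.39 = €6,081,023.

€6,081,023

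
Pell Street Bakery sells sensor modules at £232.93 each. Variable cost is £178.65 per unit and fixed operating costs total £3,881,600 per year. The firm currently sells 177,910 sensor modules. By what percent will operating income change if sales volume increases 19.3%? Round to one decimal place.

+32.3%

Contribution at this volume is 177,910 × £54.28 = £9,656,954.80.
EBIT = £9,656,954.80 − £3,881,600 = £5,775,354.80.
So DOL = total CM / EBIT = £9,656,954.80 / £5,775,354.80 = 1.6721.
%ΔEBIT = DOL × %ΔSales = 1.6721 × +19.3% = +32.3%.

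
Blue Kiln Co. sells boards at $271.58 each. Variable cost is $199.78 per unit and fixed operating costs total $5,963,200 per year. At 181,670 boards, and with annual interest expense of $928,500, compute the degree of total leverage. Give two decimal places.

2.12

Total contribution margin = 181,670 × $71.80 = $13,043,906.00.
Operating income = contribution − fixed costs = $13,043,906.00 − $5,963,200 = $7,080,706.00. Interest = $928,500.00, so EBIT − I = $6,152,206.00.
DCL = contribution ÷ (EBIT − I) = $13,043,906.00 ÷ $6,152,206.00 = 2.1202.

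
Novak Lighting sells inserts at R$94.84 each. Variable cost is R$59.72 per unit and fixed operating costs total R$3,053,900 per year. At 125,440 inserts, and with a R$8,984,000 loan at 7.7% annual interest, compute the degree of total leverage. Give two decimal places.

Contribution at this volume is 125,440 × R$35.12 = R$4,405,452.80.
Operating income = contribution − fixed costs = R$4,405,452.80 − R$3,053,900 = R$1,351,552.80. Interest = R$691,768.00.
DOL = R$4,405,452.80 ÷ R$1,351,552.80 = 3.2595; DFL = R$1,351,552.80 ÷ R$659,784.80 = 2.0485.
DCL = DOL × DFL = 3.2595 × 2.0485 = 6.6771.

6.68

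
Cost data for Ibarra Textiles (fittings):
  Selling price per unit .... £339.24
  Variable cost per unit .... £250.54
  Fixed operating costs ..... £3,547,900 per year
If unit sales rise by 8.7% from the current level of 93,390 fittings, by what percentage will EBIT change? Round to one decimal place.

+15.2%

At 93,390 units, contribution = 93,390 × £88.70 = £8,283,693.00.
Subtracting fixed costs: EBIT = £8,283,693.00 − £3,547,900 = £4,735,793.00.
So DOL = total CM / EBIT = £8,283,693.00 / £4,735,793.00 = 1.7492.
Operating income changes by 1.7492 × +8.7% = +15.2%.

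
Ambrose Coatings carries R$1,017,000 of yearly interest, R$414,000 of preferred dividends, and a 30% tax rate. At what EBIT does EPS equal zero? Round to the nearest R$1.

Preferred dividends are paid after tax, so their pre-tax equivalent is R$414,000 ÷ (1 − 0.30) = R$591,428.57.
EPS = 0 when EBIT covers interest plus the pre-tax preferred burden: R$1,017,000 + R$591,428.57 = R$1,608,428.57.

R$1,608,429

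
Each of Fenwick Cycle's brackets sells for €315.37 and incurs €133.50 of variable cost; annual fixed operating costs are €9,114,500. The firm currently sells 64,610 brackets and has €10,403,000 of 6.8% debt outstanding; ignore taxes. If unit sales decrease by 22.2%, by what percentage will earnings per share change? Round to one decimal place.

At 64,610 units, contribution = 64,610 × €181.87 = €11,750,620.70.
EBIT = €11,750,620.70 − €9,114,500 = €2,636,120.70.
Interest = €707,404.00, so EBIT − I = €1,928,716.70.
DCL = total CM / (EBIT − I) = €11,750,620.70 / €1,928,716.70 = 6.0925.
%ΔEPS = DCL × %ΔSales = 6.0925 × -22.2% = -135.3%.

-135.3%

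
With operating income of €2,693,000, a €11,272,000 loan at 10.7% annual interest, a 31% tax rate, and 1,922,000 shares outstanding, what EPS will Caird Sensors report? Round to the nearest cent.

€0.53

Pre-tax income = €2,693,000 − €1,206,104.00 = €1,486,896.00.
Net income = €1,486,896.00 × (1 − 0.31) = €1,025,958.24.
EPS = €1,025,958.24 ÷ 1,922,000 = €0.53.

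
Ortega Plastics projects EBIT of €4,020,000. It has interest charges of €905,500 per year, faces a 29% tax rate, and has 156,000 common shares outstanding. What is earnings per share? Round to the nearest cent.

€14.17

Interest = €905,500.00, so EBT = €4,020,000 − €905,500.00 = €3,114,500.00.
Net income = €3,114,500.00 × (1 − 0.29) = €2,211,295.00.
Per share: €2,211,295.00 / 156,000 shares = €14.17.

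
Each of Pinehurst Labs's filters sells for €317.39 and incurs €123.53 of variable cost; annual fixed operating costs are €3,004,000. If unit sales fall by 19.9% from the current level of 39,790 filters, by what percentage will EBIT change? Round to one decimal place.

-32.6%

At 39,790 units, contribution = 39,790 × €193.86 = €7,713,689.40.
Subtracting fixed costs: EBIT = €7,713,689.40 − €3,004,000 = €4,709,689.40.
DOL = contribution ÷ EBIT = €7,713,689.40 ÷ €4,709,689.40 = 1.6378.
Operating income changes by 1.6378 × -19.9% = -32.6%.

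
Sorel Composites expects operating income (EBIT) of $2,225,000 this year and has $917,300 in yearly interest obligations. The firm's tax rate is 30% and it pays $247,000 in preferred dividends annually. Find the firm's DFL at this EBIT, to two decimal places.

Annual interest charges come to $917,300.00.
Pre-tax preferred-dividend burden = $247,000 ÷ (1 − 0.30) = $352,857.14.
DFL = EBIT ÷ [EBIT − I − D_p/(1−t)] = $2,225,000 ÷ [$2,225,000 − $917,300.00 − $352,857.14] = $2,225,000 ÷ $954,842.86 = 2.3302.

2.33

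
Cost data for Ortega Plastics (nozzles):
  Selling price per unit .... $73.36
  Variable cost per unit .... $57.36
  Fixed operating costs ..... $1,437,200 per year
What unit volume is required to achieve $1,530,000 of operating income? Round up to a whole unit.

Unit CM = price − variable cost = $73.36 − $57.36 = $16.00.
Units = (FC + target) / CM = ($1,437,200 + $1,530,000) / $16.00 = 185,450.00, so 185,450 nozzles.

185,450 nozzles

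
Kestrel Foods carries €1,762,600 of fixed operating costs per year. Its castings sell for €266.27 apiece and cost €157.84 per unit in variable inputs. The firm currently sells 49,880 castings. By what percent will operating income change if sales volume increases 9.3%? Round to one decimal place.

At 49,880 units, contribution = 49,880 × €108.43 = €5,408,488.40.
Subtracting fixed costs: EBIT = €5,408,488.40 − €1,762,600 = €3,645,888.40.
Degree of operating leverage = €5,408,488.40 / €3,645,888.40 = 1.4834.
Operating income changes by 1.4834 × +9.3% = +13.8%.

+13.8%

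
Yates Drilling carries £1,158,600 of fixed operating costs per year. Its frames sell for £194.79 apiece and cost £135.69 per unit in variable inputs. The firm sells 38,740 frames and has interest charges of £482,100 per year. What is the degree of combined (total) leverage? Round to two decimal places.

3.53

At 38,740 units, contribution = 38,740 × £59.10 = £2,289,534.00.
Subtracting fixed costs: EBIT = £2,289,534.00 − £1,158,600 = £1,130,934.00. Interest = £482,100.00.
DOL = £2,289,534.00 ÷ £1,130,934.00 = 2.0245; DFL = £1,130,934.00 ÷ £648,834.00 = 1.7430.
DCL = DOL × DFL = 2.0245 × 1.7430 = 3.5287.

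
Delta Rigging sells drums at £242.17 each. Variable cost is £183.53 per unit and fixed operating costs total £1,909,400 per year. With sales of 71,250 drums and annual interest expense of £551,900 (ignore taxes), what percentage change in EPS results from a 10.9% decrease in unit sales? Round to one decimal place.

At 71,250 units, contribution = 71,250 × £58.64 = £4,178,100.00.
EBIT = £4,178,100.00 − £1,909,400 = £2,268,700.00.
After interest of £551,900.00, pre-tax earnings = £1,716,800.00.
DCL = total CM / (EBIT − I) = £4,178,100.00 / £1,716,800.00 = 2.4337.
%ΔEPS = DCL × %ΔSales = 2.4337 × -10.9% = -26.5%.

-26.5%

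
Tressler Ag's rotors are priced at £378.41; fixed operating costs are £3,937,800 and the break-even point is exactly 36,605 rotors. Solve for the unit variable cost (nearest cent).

Contribution per unit must be FC / Q = £3,937,800 / 36,605 = £107.5755.
Variable cost per unit = £378.41 − £107.5755 = £270.83.

£270.83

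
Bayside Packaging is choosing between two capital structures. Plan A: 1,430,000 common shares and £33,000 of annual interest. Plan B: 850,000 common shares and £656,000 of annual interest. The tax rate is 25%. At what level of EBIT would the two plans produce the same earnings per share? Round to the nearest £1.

At indifference, (EBIT − 33,000)(1 − t)/1,430,000 = (EBIT − 656,000)(1 − t)/850,000.
The (1 − t) factor cancels: (EBIT − 33,000) × 850,000 = (EBIT − 656,000) × 1,430,000.
Solving, EBIT = (656,000·1,430,000 − 33,000·850,000) / (1,430,000 − 850,000) = 910,030,000,000 / 580,000 = 1,569,017.24.

£1,569,017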